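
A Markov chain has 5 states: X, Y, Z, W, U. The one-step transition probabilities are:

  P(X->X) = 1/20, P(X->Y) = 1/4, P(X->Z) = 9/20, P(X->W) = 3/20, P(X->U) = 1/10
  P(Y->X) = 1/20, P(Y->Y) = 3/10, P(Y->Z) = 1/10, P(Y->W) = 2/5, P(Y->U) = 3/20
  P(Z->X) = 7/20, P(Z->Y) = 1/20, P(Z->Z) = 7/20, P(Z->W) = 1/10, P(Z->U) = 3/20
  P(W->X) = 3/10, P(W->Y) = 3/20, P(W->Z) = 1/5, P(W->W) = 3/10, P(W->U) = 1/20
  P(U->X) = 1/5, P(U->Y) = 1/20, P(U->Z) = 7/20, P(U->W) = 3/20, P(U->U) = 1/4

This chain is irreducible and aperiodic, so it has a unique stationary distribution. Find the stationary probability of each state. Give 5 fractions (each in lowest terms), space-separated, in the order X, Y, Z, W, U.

Answer: 2689/12713 5725/38139 11564/38139 2578/12713 1683/12713

Derivation:
The stationary distribution satisfies pi = pi * P, i.e.:
  pi_X = 1/20*pi_X + 1/20*pi_Y + 7/20*pi_Z + 3/10*pi_W + 1/5*pi_U
  pi_Y = 1/4*pi_X + 3/10*pi_Y + 1/20*pi_Z + 3/20*pi_W + 1/20*pi_U
  pi_Z = 9/20*pi_X + 1/10*pi_Y + 7/20*pi_Z + 1/5*pi_W + 7/20*pi_U
  pi_W = 3/20*pi_X + 2/5*pi_Y + 1/10*pi_Z + 3/10*pi_W + 3/20*pi_U
  pi_U = 1/10*pi_X + 3/20*pi_Y + 3/20*pi_Z + 1/20*pi_W + 1/4*pi_U
with normalization: pi_X + pi_Y + pi_Z + pi_W + pi_U = 1.

Using the first 4 balance equations plus normalization, the linear system A*pi = b is:
  [-19/20, 1/20, 7/20, 3/10, 1/5] . pi = 0
  [1/4, -7/10, 1/20, 3/20, 1/20] . pi = 0
  [9/20, 1/10, -13/20, 1/5, 7/20] . pi = 0
  [3/20, 2/5, 1/10, -7/10, 3/20] . pi = 0
  [1, 1, 1, 1, 1] . pi = 1

Solving yields:
  pi_X = 2689/12713
  pi_Y = 5725/38139
  pi_Z = 11564/38139
  pi_W = 2578/12713
  pi_U = 1683/12713

Verification (pi * P):
  2689/12713*1/20 + 5725/38139*1/20 + 11564/38139*7/20 + 2578/12713*3/10 + 1683/12713*1/5 = 2689/12713 = pi_X  (ok)
  2689/12713*1/4 + 5725/38139*3/10 + 11564/38139*1/20 + 2578/12713*3/20 + 1683/12713*1/20 = 5725/38139 = pi_Y  (ok)
  2689/12713*9/20 + 5725/38139*1/10 + 11564/38139*7/20 + 2578/12713*1/5 + 1683/12713*7/20 = 11564/38139 = pi_Z  (ok)
  2689/12713*3/20 + 5725/38139*2/5 + 11564/38139*1/10 + 2578/12713*3/10 + 1683/12713*3/20 = 2578/12713 = pi_W  (ok)
  2689/12713*1/10 + 5725/38139*3/20 + 11564/38139*3/20 + 2578/12713*1/20 + 1683/12713*1/4 = 1683/12713 = pi_U  (ok)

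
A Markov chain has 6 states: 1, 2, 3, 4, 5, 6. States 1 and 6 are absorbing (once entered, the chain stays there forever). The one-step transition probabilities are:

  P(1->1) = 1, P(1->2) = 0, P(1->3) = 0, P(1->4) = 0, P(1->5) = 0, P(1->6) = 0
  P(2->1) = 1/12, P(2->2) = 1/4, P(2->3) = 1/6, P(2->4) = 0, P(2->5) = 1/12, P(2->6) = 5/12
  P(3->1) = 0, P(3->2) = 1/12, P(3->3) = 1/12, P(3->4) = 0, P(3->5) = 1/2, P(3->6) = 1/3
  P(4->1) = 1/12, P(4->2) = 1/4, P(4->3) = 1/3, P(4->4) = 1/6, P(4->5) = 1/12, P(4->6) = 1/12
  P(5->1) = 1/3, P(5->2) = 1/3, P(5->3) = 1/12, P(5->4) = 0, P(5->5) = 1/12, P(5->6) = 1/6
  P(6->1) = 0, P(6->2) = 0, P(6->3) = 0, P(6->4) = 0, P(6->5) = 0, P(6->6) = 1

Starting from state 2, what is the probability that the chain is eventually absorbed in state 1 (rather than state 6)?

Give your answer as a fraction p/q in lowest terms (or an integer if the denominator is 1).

Answer: 9/40

Derivation:
Let a_i = P(absorbed in 1 | start in state i).
Boundary conditions: a_1 = 1, a_6 = 0.
For each transient state i, a_i = sum_j P(i->j) * a_j:
  a_2 = 1/12*a_1 + 1/4*a_2 + 1/6*a_3 + 0*a_4 + 1/12*a_5 + 5/12*a_6
  a_3 = 0*a_1 + 1/12*a_2 + 1/12*a_3 + 0*a_4 + 1/2*a_5 + 1/3*a_6
  a_4 = 1/12*a_1 + 1/4*a_2 + 1/3*a_3 + 1/6*a_4 + 1/12*a_5 + 1/12*a_6
  a_5 = 1/3*a_1 + 1/3*a_2 + 1/12*a_3 + 0*a_4 + 1/12*a_5 + 1/6*a_6

Substituting a_1 = 1 and a_6 = 0, rearrange to (I - Q) a = r where r[i] = P(i -> 1):
  [3/4, -1/6, 0, -1/12] . (a_2, a_3, a_4, a_5) = 1/12
  [-1/12, 11/12, 0, -1/2] . (a_2, a_3, a_4, a_5) = 0
  [-1/4, -1/3, 5/6, -1/12] . (a_2, a_3, a_4, a_5) = 1/12
  [-1/3, -1/12, 0, 11/12] . (a_2, a_3, a_4, a_5) = 1/3

Solving yields:
  a_2 = 9/40
  a_3 = 51/184
  a_4 = 1497/4600
  a_5 = 433/920

Starting state is 2, so the absorption probability is a_2 = 9/40.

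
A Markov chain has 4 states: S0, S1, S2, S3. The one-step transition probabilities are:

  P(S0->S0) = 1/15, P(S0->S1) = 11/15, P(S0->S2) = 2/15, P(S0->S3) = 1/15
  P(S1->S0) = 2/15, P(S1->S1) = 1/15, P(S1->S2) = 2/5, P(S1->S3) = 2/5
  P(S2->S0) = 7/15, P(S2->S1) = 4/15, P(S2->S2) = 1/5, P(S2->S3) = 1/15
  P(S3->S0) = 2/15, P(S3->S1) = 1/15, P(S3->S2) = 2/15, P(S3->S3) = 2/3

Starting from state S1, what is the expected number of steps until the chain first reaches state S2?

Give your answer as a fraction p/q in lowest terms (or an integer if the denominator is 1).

Let h_i = expected steps to first reach S2 from state i.
Boundary: h_S2 = 0.
First-step equations for the other states:
  h_S0 = 1 + 1/15*h_S0 + 11/15*h_S1 + 2/15*h_S2 + 1/15*h_S3
  h_S1 = 1 + 2/15*h_S0 + 1/15*h_S1 + 2/5*h_S2 + 2/5*h_S3
  h_S3 = 1 + 2/15*h_S0 + 1/15*h_S1 + 2/15*h_S2 + 2/3*h_S3

Substituting h_S2 = 0 and rearranging gives the linear system (I - Q) h = 1:
  [14/15, -11/15, -1/15] . (h_S0, h_S1, h_S3) = 1
  [-2/15, 14/15, -2/5] . (h_S0, h_S1, h_S3) = 1
  [-2/15, -1/15, 1/3] . (h_S0, h_S1, h_S3) = 1

Solving yields:
  h_S0 = 125/26
  h_S1 = 55/13
  h_S3 = 75/13

Starting state is S1, so the expected hitting time is h_S1 = 55/13.

Answer: 55/13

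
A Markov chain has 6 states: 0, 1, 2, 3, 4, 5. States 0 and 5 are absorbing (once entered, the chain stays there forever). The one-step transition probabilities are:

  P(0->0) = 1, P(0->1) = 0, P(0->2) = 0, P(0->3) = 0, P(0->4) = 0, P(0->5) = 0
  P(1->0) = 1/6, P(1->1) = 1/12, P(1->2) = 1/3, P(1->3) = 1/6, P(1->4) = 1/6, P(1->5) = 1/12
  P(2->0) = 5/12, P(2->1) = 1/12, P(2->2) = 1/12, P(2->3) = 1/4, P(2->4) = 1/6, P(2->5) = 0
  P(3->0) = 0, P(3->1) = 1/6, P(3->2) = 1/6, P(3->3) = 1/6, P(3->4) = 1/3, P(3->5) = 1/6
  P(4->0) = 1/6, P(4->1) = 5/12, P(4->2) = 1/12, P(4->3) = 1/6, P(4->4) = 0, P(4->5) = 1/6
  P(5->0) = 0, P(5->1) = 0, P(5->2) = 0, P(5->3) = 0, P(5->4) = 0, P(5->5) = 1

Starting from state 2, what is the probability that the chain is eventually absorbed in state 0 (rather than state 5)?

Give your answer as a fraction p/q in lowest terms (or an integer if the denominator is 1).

Let a_i = P(absorbed in 0 | start in state i).
Boundary conditions: a_0 = 1, a_5 = 0.
For each transient state i, a_i = sum_j P(i->j) * a_j:
  a_1 = 1/6*a_0 + 1/12*a_1 + 1/3*a_2 + 1/6*a_3 + 1/6*a_4 + 1/12*a_5
  a_2 = 5/12*a_0 + 1/12*a_1 + 1/12*a_2 + 1/4*a_3 + 1/6*a_4 + 0*a_5
  a_3 = 0*a_0 + 1/6*a_1 + 1/6*a_2 + 1/6*a_3 + 1/3*a_4 + 1/6*a_5
  a_4 = 1/6*a_0 + 5/12*a_1 + 1/12*a_2 + 1/6*a_3 + 0*a_4 + 1/6*a_5

Substituting a_0 = 1 and a_5 = 0, rearrange to (I - Q) a = r where r[i] = P(i -> 0):
  [11/12, -1/3, -1/6, -1/6] . (a_1, a_2, a_3, a_4) = 1/6
  [-1/12, 11/12, -1/4, -1/6] . (a_1, a_2, a_3, a_4) = 5/12
  [-1/6, -1/6, 5/6, -1/3] . (a_1, a_2, a_3, a_4) = 0
  [-5/12, -1/12, -1/6, 1] . (a_1, a_2, a_3, a_4) = 1/6

Solving yields:
  a_1 = 1441/2172
  a_2 = 1663/2172
  a_3 = 379/724
  a_4 = 2581/4344

Starting state is 2, so the absorption probability is a_2 = 1663/2172.

Answer: 1663/2172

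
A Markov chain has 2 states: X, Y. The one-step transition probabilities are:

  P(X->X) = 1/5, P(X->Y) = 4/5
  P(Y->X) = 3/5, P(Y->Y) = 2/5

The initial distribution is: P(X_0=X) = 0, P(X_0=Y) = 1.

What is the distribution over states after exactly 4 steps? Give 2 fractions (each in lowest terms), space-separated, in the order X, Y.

Propagating the distribution step by step (d_{t+1} = d_t * P):
d_0 = (X=0, Y=1)
  d_1[X] = 0*1/5 + 1*3/5 = 3/5
  d_1[Y] = 0*4/5 + 1*2/5 = 2/5
d_1 = (X=3/5, Y=2/5)
  d_2[X] = 3/5*1/5 + 2/5*3/5 = 9/25
  d_2[Y] = 3/5*4/5 + 2/5*2/5 = 16/25
d_2 = (X=9/25, Y=16/25)
  d_3[X] = 9/25*1/5 + 16/25*3/5 = 57/125
  d_3[Y] = 9/25*4/5 + 16/25*2/5 = 68/125
d_3 = (X=57/125, Y=68/125)
  d_4[X] = 57/125*1/5 + 68/125*3/5 = 261/625
  d_4[Y] = 57/125*4/5 + 68/125*2/5 = 364/625
d_4 = (X=261/625, Y=364/625)

Answer: 261/625 364/625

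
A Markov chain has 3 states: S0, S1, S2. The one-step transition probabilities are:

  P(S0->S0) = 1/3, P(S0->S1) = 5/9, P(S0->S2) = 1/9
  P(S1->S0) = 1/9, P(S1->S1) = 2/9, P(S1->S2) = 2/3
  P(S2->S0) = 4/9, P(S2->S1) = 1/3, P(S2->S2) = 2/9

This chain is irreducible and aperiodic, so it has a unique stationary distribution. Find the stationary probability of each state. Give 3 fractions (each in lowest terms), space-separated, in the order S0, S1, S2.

Answer: 31/106 19/53 37/106

Derivation:
The stationary distribution satisfies pi = pi * P, i.e.:
  pi_S0 = 1/3*pi_S0 + 1/9*pi_S1 + 4/9*pi_S2
  pi_S1 = 5/9*pi_S0 + 2/9*pi_S1 + 1/3*pi_S2
  pi_S2 = 1/9*pi_S0 + 2/3*pi_S1 + 2/9*pi_S2
with normalization: pi_S0 + pi_S1 + pi_S2 = 1.

Using the first 2 balance equations plus normalization, the linear system A*pi = b is:
  [-2/3, 1/9, 4/9] . pi = 0
  [5/9, -7/9, 1/3] . pi = 0
  [1, 1, 1] . pi = 1

Solving yields:
  pi_S0 = 31/106
  pi_S1 = 19/53
  pi_S2 = 37/106

Verification (pi * P):
  31/106*1/3 + 19/53*1/9 + 37/106*4/9 = 31/106 = pi_S0  (ok)
  31/106*5/9 + 19/53*2/9 + 37/106*1/3 = 19/53 = pi_S1  (ok)
  31/106*1/9 + 19/53*2/3 + 37/106*2/9 = 37/106 = pi_S2  (ok)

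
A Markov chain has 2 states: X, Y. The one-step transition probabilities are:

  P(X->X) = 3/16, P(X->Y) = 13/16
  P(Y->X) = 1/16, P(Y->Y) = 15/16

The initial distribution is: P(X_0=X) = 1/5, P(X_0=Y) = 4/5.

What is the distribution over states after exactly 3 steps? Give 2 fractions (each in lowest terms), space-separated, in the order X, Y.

Answer: 367/5120 4753/5120

Derivation:
Propagating the distribution step by step (d_{t+1} = d_t * P):
d_0 = (X=1/5, Y=4/5)
  d_1[X] = 1/5*3/16 + 4/5*1/16 = 7/80
  d_1[Y] = 1/5*13/16 + 4/5*15/16 = 73/80
d_1 = (X=7/80, Y=73/80)
  d_2[X] = 7/80*3/16 + 73/80*1/16 = 47/640
  d_2[Y] = 7/80*13/16 + 73/80*15/16 = 593/640
d_2 = (X=47/640, Y=593/640)
  d_3[X] = 47/640*3/16 + 593/640*1/16 = 367/5120
  d_3[Y] = 47/640*13/16 + 593/640*15/16 = 4753/5120
d_3 = (X=367/5120, Y=4753/5120)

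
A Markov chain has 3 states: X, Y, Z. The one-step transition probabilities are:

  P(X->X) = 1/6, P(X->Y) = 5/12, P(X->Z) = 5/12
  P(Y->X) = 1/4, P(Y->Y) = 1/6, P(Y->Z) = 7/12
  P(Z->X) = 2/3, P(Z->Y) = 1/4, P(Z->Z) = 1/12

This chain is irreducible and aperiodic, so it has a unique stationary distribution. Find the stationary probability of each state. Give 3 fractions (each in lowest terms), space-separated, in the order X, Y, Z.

Answer: 89/244 35/122 85/244

Derivation:
The stationary distribution satisfies pi = pi * P, i.e.:
  pi_X = 1/6*pi_X + 1/4*pi_Y + 2/3*pi_Z
  pi_Y = 5/12*pi_X + 1/6*pi_Y + 1/4*pi_Z
  pi_Z = 5/12*pi_X + 7/12*pi_Y + 1/12*pi_Z
with normalization: pi_X + pi_Y + pi_Z = 1.

Using the first 2 balance equations plus normalization, the linear system A*pi = b is:
  [-5/6, 1/4, 2/3] . pi = 0
  [5/12, -5/6, 1/4] . pi = 0
  [1, 1, 1] . pi = 1

Solving yields:
  pi_X = 89/244
  pi_Y = 35/122
  pi_Z = 85/244

Verification (pi * P):
  89/244*1/6 + 35/122*1/4 + 85/244*2/3 = 89/244 = pi_X  (ok)
  89/244*5/12 + 35/122*1/6 + 85/244*1/4 = 35/122 = pi_Y  (ok)
  89/244*5/12 + 35/122*7/12 + 85/244*1/12 = 85/244 = pi_Z  (ok)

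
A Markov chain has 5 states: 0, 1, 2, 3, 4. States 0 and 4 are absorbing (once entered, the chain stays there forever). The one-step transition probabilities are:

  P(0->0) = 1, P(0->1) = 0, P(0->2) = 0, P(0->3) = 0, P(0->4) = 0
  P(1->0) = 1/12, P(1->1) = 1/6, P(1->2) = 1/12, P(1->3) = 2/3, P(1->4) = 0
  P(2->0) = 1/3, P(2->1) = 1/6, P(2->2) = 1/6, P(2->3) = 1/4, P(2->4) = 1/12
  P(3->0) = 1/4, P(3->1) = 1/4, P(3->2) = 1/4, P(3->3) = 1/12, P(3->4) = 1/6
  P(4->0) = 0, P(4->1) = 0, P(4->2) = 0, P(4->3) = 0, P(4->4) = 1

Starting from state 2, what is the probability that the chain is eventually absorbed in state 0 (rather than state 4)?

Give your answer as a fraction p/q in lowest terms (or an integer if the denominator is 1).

Let a_i = P(absorbed in 0 | start in state i).
Boundary conditions: a_0 = 1, a_4 = 0.
For each transient state i, a_i = sum_j P(i->j) * a_j:
  a_1 = 1/12*a_0 + 1/6*a_1 + 1/12*a_2 + 2/3*a_3 + 0*a_4
  a_2 = 1/3*a_0 + 1/6*a_1 + 1/6*a_2 + 1/4*a_3 + 1/12*a_4
  a_3 = 1/4*a_0 + 1/4*a_1 + 1/4*a_2 + 1/12*a_3 + 1/6*a_4

Substituting a_0 = 1 and a_4 = 0, rearrange to (I - Q) a = r where r[i] = P(i -> 0):
  [5/6, -1/12, -2/3] . (a_1, a_2, a_3) = 1/12
  [-1/6, 5/6, -1/4] . (a_1, a_2, a_3) = 1/3
  [-1/4, -1/4, 11/12] . (a_1, a_2, a_3) = 1/4

Solving yields:
  a_1 = 490/691
  a_2 = 513/691
  a_3 = 462/691

Starting state is 2, so the absorption probability is a_2 = 513/691.

Answer: 513/691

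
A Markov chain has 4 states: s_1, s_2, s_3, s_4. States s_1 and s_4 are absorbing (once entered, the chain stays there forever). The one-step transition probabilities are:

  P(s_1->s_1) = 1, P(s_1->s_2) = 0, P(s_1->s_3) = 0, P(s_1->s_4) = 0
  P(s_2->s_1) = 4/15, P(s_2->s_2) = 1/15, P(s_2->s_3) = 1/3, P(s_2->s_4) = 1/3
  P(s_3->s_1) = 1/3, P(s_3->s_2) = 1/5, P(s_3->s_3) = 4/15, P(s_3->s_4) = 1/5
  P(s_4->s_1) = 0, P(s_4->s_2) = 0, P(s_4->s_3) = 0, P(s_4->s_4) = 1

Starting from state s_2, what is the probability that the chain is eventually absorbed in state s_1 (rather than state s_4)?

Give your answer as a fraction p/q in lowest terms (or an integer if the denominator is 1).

Answer: 69/139

Derivation:
Let a_i = P(absorbed in s_1 | start in state i).
Boundary conditions: a_s_1 = 1, a_s_4 = 0.
For each transient state i, a_i = sum_j P(i->j) * a_j:
  a_s_2 = 4/15*a_s_1 + 1/15*a_s_2 + 1/3*a_s_3 + 1/3*a_s_4
  a_s_3 = 1/3*a_s_1 + 1/5*a_s_2 + 4/15*a_s_3 + 1/5*a_s_4

Substituting a_s_1 = 1 and a_s_4 = 0, rearrange to (I - Q) a = r where r[i] = P(i -> s_1):
  [14/15, -1/3] . (a_s_2, a_s_3) = 4/15
  [-1/5, 11/15] . (a_s_2, a_s_3) = 1/3

Solving yields:
  a_s_2 = 69/139
  a_s_3 = 82/139

Starting state is s_2, so the absorption probability is a_s_2 = 69/139.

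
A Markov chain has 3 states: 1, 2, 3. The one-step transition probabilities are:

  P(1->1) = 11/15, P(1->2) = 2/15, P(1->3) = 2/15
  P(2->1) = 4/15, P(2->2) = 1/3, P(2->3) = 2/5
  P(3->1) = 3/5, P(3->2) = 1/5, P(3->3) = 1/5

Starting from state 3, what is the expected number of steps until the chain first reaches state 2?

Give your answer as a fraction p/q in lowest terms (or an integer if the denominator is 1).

Let h_i = expected steps to first reach 2 from state i.
Boundary: h_2 = 0.
First-step equations for the other states:
  h_1 = 1 + 11/15*h_1 + 2/15*h_2 + 2/15*h_3
  h_3 = 1 + 3/5*h_1 + 1/5*h_2 + 1/5*h_3

Substituting h_2 = 0 and rearranging gives the linear system (I - Q) h = 1:
  [4/15, -2/15] . (h_1, h_3) = 1
  [-3/5, 4/5] . (h_1, h_3) = 1

Solving yields:
  h_1 = 7
  h_3 = 13/2

Starting state is 3, so the expected hitting time is h_3 = 13/2.

Answer: 13/2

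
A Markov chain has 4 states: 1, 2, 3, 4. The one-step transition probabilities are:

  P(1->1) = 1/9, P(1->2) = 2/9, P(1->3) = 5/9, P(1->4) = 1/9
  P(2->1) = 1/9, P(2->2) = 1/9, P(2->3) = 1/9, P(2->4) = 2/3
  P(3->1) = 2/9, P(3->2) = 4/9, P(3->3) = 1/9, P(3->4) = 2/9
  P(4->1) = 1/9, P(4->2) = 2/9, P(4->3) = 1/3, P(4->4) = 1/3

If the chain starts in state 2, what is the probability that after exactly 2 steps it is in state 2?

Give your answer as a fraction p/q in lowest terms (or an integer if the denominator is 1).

Computing P^2 by repeated multiplication:
P^1 =
  1: [1/9, 2/9, 5/9, 1/9]
  2: [1/9, 1/9, 1/9, 2/3]
  3: [2/9, 4/9, 1/9, 2/9]
  4: [1/9, 2/9, 1/3, 1/3]
P^2 =
  1: [14/81, 26/81, 5/27, 26/81]
  2: [10/81, 19/81, 25/81, 1/3]
  3: [10/81, 16/81, 7/27, 34/81]
  4: [4/27, 22/81, 19/81, 28/81]

(P^2)[2 -> 2] = 19/81

Answer: 19/81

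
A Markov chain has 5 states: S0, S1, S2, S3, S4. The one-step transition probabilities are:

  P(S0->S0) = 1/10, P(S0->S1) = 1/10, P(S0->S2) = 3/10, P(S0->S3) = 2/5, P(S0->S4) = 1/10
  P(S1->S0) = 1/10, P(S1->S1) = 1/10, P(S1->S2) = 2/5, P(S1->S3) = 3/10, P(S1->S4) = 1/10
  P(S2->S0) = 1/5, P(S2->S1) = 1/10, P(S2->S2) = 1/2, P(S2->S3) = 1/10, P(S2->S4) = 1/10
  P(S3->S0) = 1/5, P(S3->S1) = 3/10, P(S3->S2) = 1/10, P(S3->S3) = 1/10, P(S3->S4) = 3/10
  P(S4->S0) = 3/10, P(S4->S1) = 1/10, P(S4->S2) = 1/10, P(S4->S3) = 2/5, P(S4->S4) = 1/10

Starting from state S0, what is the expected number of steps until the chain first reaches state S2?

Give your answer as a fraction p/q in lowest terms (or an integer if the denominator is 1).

Answer: 40/9

Derivation:
Let h_i = expected steps to first reach S2 from state i.
Boundary: h_S2 = 0.
First-step equations for the other states:
  h_S0 = 1 + 1/10*h_S0 + 1/10*h_S1 + 3/10*h_S2 + 2/5*h_S3 + 1/10*h_S4
  h_S1 = 1 + 1/10*h_S0 + 1/10*h_S1 + 2/5*h_S2 + 3/10*h_S3 + 1/10*h_S4
  h_S3 = 1 + 1/5*h_S0 + 3/10*h_S1 + 1/10*h_S2 + 1/10*h_S3 + 3/10*h_S4
  h_S4 = 1 + 3/10*h_S0 + 1/10*h_S1 + 1/10*h_S2 + 2/5*h_S3 + 1/10*h_S4

Substituting h_S2 = 0 and rearranging gives the linear system (I - Q) h = 1:
  [9/10, -1/10, -2/5, -1/10] . (h_S0, h_S1, h_S3, h_S4) = 1
  [-1/10, 9/10, -3/10, -1/10] . (h_S0, h_S1, h_S3, h_S4) = 1
  [-1/5, -3/10, 9/10, -3/10] . (h_S0, h_S1, h_S3, h_S4) = 1
  [-3/10, -1/10, -2/5, 9/10] . (h_S0, h_S1, h_S3, h_S4) = 1

Solving yields:
  h_S0 = 40/9
  h_S1 = 106/27
  h_S3 = 140/27
  h_S4 = 16/3

Starting state is S0, so the expected hitting time is h_S0 = 40/9.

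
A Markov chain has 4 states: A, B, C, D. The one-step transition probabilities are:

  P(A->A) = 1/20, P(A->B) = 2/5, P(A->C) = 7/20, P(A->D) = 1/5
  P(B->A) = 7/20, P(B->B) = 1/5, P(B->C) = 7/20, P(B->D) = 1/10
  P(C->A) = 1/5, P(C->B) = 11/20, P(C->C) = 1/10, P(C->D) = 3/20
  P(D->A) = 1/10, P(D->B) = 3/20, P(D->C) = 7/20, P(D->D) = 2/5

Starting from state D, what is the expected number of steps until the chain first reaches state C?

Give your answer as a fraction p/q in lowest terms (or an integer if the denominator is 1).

Let h_i = expected steps to first reach C from state i.
Boundary: h_C = 0.
First-step equations for the other states:
  h_A = 1 + 1/20*h_A + 2/5*h_B + 7/20*h_C + 1/5*h_D
  h_B = 1 + 7/20*h_A + 1/5*h_B + 7/20*h_C + 1/10*h_D
  h_D = 1 + 1/10*h_A + 3/20*h_B + 7/20*h_C + 2/5*h_D

Substituting h_C = 0 and rearranging gives the linear system (I - Q) h = 1:
  [19/20, -2/5, -1/5] . (h_A, h_B, h_D) = 1
  [-7/20, 4/5, -1/10] . (h_A, h_B, h_D) = 1
  [-1/10, -3/20, 3/5] . (h_A, h_B, h_D) = 1

Solving yields:
  h_A = 20/7
  h_B = 20/7
  h_D = 20/7

Starting state is D, so the expected hitting time is h_D = 20/7.

Answer: 20/7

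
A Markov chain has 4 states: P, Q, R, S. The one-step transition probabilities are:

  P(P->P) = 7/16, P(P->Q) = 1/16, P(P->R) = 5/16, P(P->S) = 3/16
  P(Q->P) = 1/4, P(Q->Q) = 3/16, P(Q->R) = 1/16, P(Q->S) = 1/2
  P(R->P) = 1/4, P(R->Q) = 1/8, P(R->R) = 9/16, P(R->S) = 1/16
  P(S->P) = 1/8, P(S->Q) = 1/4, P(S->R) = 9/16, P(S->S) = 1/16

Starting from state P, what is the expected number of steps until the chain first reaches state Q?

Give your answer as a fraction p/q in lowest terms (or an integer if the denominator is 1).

Answer: 896/101

Derivation:
Let h_i = expected steps to first reach Q from state i.
Boundary: h_Q = 0.
First-step equations for the other states:
  h_P = 1 + 7/16*h_P + 1/16*h_Q + 5/16*h_R + 3/16*h_S
  h_R = 1 + 1/4*h_P + 1/8*h_Q + 9/16*h_R + 1/16*h_S
  h_S = 1 + 1/8*h_P + 1/4*h_Q + 9/16*h_R + 1/16*h_S

Substituting h_Q = 0 and rearranging gives the linear system (I - Q) h = 1:
  [9/16, -5/16, -3/16] . (h_P, h_R, h_S) = 1
  [-1/4, 7/16, -1/16] . (h_P, h_R, h_S) = 1
  [-1/8, -9/16, 15/16] . (h_P, h_R, h_S) = 1

Solving yields:
  h_P = 896/101
  h_R = 848/101
  h_S = 736/101

Starting state is P, so the expected hitting time is h_P = 896/101.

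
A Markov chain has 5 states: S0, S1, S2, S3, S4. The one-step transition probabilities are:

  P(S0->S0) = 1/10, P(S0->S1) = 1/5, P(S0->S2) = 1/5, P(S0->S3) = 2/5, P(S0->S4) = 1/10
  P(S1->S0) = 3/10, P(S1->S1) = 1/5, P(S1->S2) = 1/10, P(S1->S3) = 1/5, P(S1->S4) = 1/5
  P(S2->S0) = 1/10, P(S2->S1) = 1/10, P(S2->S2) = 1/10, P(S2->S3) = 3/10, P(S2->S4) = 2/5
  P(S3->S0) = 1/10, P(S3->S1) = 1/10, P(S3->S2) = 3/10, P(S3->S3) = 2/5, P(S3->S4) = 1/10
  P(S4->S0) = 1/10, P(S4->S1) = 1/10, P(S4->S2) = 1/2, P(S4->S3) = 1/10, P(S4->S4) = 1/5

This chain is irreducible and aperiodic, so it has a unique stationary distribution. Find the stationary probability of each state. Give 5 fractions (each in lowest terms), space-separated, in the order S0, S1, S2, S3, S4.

The stationary distribution satisfies pi = pi * P, i.e.:
  pi_S0 = 1/10*pi_S0 + 3/10*pi_S1 + 1/10*pi_S2 + 1/10*pi_S3 + 1/10*pi_S4
  pi_S1 = 1/5*pi_S0 + 1/5*pi_S1 + 1/10*pi_S2 + 1/10*pi_S3 + 1/10*pi_S4
  pi_S2 = 1/5*pi_S0 + 1/10*pi_S1 + 1/10*pi_S2 + 3/10*pi_S3 + 1/2*pi_S4
  pi_S3 = 2/5*pi_S0 + 1/5*pi_S1 + 3/10*pi_S2 + 2/5*pi_S3 + 1/10*pi_S4
  pi_S4 = 1/10*pi_S0 + 1/5*pi_S1 + 2/5*pi_S2 + 1/10*pi_S3 + 1/5*pi_S4
with normalization: pi_S0 + pi_S1 + pi_S2 + pi_S3 + pi_S4 = 1.

Using the first 4 balance equations plus normalization, the linear system A*pi = b is:
  [-9/10, 3/10, 1/10, 1/10, 1/10] . pi = 0
  [1/5, -4/5, 1/10, 1/10, 1/10] . pi = 0
  [1/5, 1/10, -9/10, 3/10, 1/2] . pi = 0
  [2/5, 1/5, 3/10, -3/5, 1/10] . pi = 0
  [1, 1, 1, 1, 1] . pi = 1

Solving yields:
  pi_S0 = 1/8
  pi_S1 = 1/8
  pi_S2 = 69/272
  pi_S3 = 39/136
  pi_S4 = 57/272

Verification (pi * P):
  1/8*1/10 + 1/8*3/10 + 69/272*1/10 + 39/136*1/10 + 57/272*1/10 = 1/8 = pi_S0  (ok)
  1/8*1/5 + 1/8*1/5 + 69/272*1/10 + 39/136*1/10 + 57/272*1/10 = 1/8 = pi_S1  (ok)
  1/8*1/5 + 1/8*1/10 + 69/272*1/10 + 39/136*3/10 + 57/272*1/2 = 69/272 = pi_S2  (ok)
  1/8*2/5 + 1/8*1/5 + 69/272*3/10 + 39/136*2/5 + 57/272*1/10 = 39/136 = pi_S3  (ok)
  1/8*1/10 + 1/8*1/5 + 69/272*2/5 + 39/136*1/10 + 57/272*1/5 = 57/272 = pi_S4  (ok)

Answer: 1/8 1/8 69/272 39/136 57/272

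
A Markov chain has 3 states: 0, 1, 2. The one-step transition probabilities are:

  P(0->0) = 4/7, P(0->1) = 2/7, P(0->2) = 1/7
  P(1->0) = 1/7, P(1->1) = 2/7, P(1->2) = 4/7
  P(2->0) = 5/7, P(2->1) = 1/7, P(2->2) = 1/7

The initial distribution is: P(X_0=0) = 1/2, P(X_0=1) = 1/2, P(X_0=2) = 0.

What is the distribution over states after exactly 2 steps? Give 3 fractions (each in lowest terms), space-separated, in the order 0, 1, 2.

Propagating the distribution step by step (d_{t+1} = d_t * P):
d_0 = (0=1/2, 1=1/2, 2=0)
  d_1[0] = 1/2*4/7 + 1/2*1/7 + 0*5/7 = 5/14
  d_1[1] = 1/2*2/7 + 1/2*2/7 + 0*1/7 = 2/7
  d_1[2] = 1/2*1/7 + 1/2*4/7 + 0*1/7 = 5/14
d_1 = (0=5/14, 1=2/7, 2=5/14)
  d_2[0] = 5/14*4/7 + 2/7*1/7 + 5/14*5/7 = 1/2
  d_2[1] = 5/14*2/7 + 2/7*2/7 + 5/14*1/7 = 23/98
  d_2[2] = 5/14*1/7 + 2/7*4/7 + 5/14*1/7 = 13/49
d_2 = (0=1/2, 1=23/98, 2=13/49)

Answer: 1/2 23/98 13/49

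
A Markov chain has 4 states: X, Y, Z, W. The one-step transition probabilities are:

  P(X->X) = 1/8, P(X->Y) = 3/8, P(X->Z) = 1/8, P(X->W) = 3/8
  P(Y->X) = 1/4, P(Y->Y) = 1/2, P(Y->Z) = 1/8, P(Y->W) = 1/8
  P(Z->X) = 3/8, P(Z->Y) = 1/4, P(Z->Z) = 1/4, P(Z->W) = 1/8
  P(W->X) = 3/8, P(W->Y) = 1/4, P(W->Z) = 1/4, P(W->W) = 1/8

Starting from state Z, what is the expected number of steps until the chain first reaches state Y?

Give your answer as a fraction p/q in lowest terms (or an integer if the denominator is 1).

Answer: 80/23

Derivation:
Let h_i = expected steps to first reach Y from state i.
Boundary: h_Y = 0.
First-step equations for the other states:
  h_X = 1 + 1/8*h_X + 3/8*h_Y + 1/8*h_Z + 3/8*h_W
  h_Z = 1 + 3/8*h_X + 1/4*h_Y + 1/4*h_Z + 1/8*h_W
  h_W = 1 + 3/8*h_X + 1/4*h_Y + 1/4*h_Z + 1/8*h_W

Substituting h_Y = 0 and rearranging gives the linear system (I - Q) h = 1:
  [7/8, -1/8, -3/8] . (h_X, h_Z, h_W) = 1
  [-3/8, 3/4, -1/8] . (h_X, h_Z, h_W) = 1
  [-3/8, -1/4, 7/8] . (h_X, h_Z, h_W) = 1

Solving yields:
  h_X = 72/23
  h_Z = 80/23
  h_W = 80/23

Starting state is Z, so the expected hitting time is h_Z = 80/23.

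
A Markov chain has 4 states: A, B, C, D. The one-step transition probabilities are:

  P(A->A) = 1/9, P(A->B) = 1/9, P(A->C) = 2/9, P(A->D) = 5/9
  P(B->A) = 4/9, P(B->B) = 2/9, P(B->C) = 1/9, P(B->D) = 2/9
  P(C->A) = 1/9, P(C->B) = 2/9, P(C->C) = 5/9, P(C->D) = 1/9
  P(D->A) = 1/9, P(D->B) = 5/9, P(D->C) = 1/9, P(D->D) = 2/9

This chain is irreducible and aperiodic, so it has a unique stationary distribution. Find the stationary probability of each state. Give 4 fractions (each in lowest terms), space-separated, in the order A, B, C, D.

The stationary distribution satisfies pi = pi * P, i.e.:
  pi_A = 1/9*pi_A + 4/9*pi_B + 1/9*pi_C + 1/9*pi_D
  pi_B = 1/9*pi_A + 2/9*pi_B + 2/9*pi_C + 5/9*pi_D
  pi_C = 2/9*pi_A + 1/9*pi_B + 5/9*pi_C + 1/9*pi_D
  pi_D = 5/9*pi_A + 2/9*pi_B + 1/9*pi_C + 2/9*pi_D
with normalization: pi_A + pi_B + pi_C + pi_D = 1.

Using the first 3 balance equations plus normalization, the linear system A*pi = b is:
  [-8/9, 4/9, 1/9, 1/9] . pi = 0
  [1/9, -7/9, 2/9, 5/9] . pi = 0
  [2/9, 1/9, -4/9, 1/9] . pi = 0
  [1, 1, 1, 1] . pi = 1

Solving yields:
  pi_A = 6/29
  pi_B = 25/87
  pi_C = 7/29
  pi_D = 23/87

Verification (pi * P):
  6/29*1/9 + 25/87*4/9 + 7/29*1/9 + 23/87*1/9 = 6/29 = pi_A  (ok)
  6/29*1/9 + 25/87*2/9 + 7/29*2/9 + 23/87*5/9 = 25/87 = pi_B  (ok)
  6/29*2/9 + 25/87*1/9 + 7/29*5/9 + 23/87*1/9 = 7/29 = pi_C  (ok)
  6/29*5/9 + 25/87*2/9 + 7/29*1/9 + 23/87*2/9 = 23/87 = pi_D  (ok)

Answer: 6/29 25/87 7/29 23/87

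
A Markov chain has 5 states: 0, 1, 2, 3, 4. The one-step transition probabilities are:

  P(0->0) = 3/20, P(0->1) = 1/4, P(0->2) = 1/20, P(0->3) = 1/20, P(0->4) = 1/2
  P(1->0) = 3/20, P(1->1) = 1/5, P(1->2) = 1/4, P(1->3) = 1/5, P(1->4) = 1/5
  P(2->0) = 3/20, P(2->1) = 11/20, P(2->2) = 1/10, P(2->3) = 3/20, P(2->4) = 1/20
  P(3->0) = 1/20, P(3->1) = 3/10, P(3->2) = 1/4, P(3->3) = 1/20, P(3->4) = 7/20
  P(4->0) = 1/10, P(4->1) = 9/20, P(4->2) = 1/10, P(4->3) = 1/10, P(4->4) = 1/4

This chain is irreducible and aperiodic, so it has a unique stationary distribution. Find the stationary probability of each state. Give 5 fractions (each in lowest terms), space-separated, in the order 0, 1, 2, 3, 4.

The stationary distribution satisfies pi = pi * P, i.e.:
  pi_0 = 3/20*pi_0 + 3/20*pi_1 + 3/20*pi_2 + 1/20*pi_3 + 1/10*pi_4
  pi_1 = 1/4*pi_0 + 1/5*pi_1 + 11/20*pi_2 + 3/10*pi_3 + 9/20*pi_4
  pi_2 = 1/20*pi_0 + 1/4*pi_1 + 1/10*pi_2 + 1/4*pi_3 + 1/10*pi_4
  pi_3 = 1/20*pi_0 + 1/5*pi_1 + 3/20*pi_2 + 1/20*pi_3 + 1/10*pi_4
  pi_4 = 1/2*pi_0 + 1/5*pi_1 + 1/20*pi_2 + 7/20*pi_3 + 1/4*pi_4
with normalization: pi_0 + pi_1 + pi_2 + pi_3 + pi_4 = 1.

Using the first 4 balance equations plus normalization, the linear system A*pi = b is:
  [-17/20, 3/20, 3/20, 1/20, 1/10] . pi = 0
  [1/4, -4/5, 11/20, 3/10, 9/20] . pi = 0
  [1/20, 1/4, -9/10, 1/4, 1/10] . pi = 0
  [1/20, 1/5, 3/20, -19/20, 1/10] . pi = 0
  [1, 1, 1, 1, 1] . pi = 1

Solving yields:
  pi_0 = 24937/199735
  pi_1 = 67434/199735
  pi_2 = 32714/199735
  pi_3 = 5163/39947
  pi_4 = 9767/39947

Verification (pi * P):
  24937/199735*3/20 + 67434/199735*3/20 + 32714/199735*3/20 + 5163/39947*1/20 + 9767/39947*1/10 = 24937/199735 = pi_0  (ok)
  24937/199735*1/4 + 67434/199735*1/5 + 32714/199735*11/20 + 5163/39947*3/10 + 9767/39947*9/20 = 67434/199735 = pi_1  (ok)
  24937/199735*1/20 + 67434/199735*1/4 + 32714/199735*1/10 + 5163/39947*1/4 + 9767/39947*1/10 = 32714/199735 = pi_2  (ok)
  24937/199735*1/20 + 67434/199735*1/5 + 32714/199735*3/20 + 5163/39947*1/20 + 9767/39947*1/10 = 5163/39947 = pi_3  (ok)
  24937/199735*1/2 + 67434/199735*1/5 + 32714/199735*1/20 + 5163/39947*7/20 + 9767/39947*1/4 = 9767/39947 = pi_4  (ok)

Answer: 24937/199735 67434/199735 32714/199735 5163/39947 9767/39947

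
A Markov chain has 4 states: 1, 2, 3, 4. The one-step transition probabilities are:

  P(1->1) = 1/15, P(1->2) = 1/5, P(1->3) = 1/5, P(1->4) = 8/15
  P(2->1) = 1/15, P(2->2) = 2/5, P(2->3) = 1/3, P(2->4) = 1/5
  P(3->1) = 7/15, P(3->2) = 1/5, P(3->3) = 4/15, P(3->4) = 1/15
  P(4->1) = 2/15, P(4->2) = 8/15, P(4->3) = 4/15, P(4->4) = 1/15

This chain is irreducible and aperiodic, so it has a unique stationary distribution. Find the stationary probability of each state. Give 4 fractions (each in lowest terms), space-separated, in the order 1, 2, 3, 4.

Answer: 4/21 1/3 29/105 1/5

Derivation:
The stationary distribution satisfies pi = pi * P, i.e.:
  pi_1 = 1/15*pi_1 + 1/15*pi_2 + 7/15*pi_3 + 2/15*pi_4
  pi_2 = 1/5*pi_1 + 2/5*pi_2 + 1/5*pi_3 + 8/15*pi_4
  pi_3 = 1/5*pi_1 + 1/3*pi_2 + 4/15*pi_3 + 4/15*pi_4
  pi_4 = 8/15*pi_1 + 1/5*pi_2 + 1/15*pi_3 + 1/15*pi_4
with normalization: pi_1 + pi_2 + pi_3 + pi_4 = 1.

Using the first 3 balance equations plus normalization, the linear system A*pi = b is:
  [-14/15, 1/15, 7/15, 2/15] . pi = 0
  [1/5, -3/5, 1/5, 8/15] . pi = 0
  [1/5, 1/3, -11/15, 4/15] . pi = 0
  [1, 1, 1, 1] . pi = 1

Solving yields:
  pi_1 = 4/21
  pi_2 = 1/3
  pi_3 = 29/105
  pi_4 = 1/5

Verification (pi * P):
  4/21*1/15 + 1/3*1/15 + 29/105*7/15 + 1/5*2/15 = 4/21 = pi_1  (ok)
  4/21*1/5 + 1/3*2/5 + 29/105*1/5 + 1/5*8/15 = 1/3 = pi_2  (ok)
  4/21*1/5 + 1/3*1/3 + 29/105*4/15 + 1/5*4/15 = 29/105 = pi_3  (ok)
  4/21*8/15 + 1/3*1/5 + 29/105*1/15 + 1/5*1/15 = 1/5 = pi_4  (ok)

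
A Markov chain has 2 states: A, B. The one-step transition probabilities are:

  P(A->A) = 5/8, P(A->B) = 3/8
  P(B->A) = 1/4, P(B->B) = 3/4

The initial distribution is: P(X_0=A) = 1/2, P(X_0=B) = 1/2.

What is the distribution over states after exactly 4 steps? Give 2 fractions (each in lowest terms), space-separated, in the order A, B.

Answer: 3293/8192 4899/8192

Derivation:
Propagating the distribution step by step (d_{t+1} = d_t * P):
d_0 = (A=1/2, B=1/2)
  d_1[A] = 1/2*5/8 + 1/2*1/4 = 7/16
  d_1[B] = 1/2*3/8 + 1/2*3/4 = 9/16
d_1 = (A=7/16, B=9/16)
  d_2[A] = 7/16*5/8 + 9/16*1/4 = 53/128
  d_2[B] = 7/16*3/8 + 9/16*3/4 = 75/128
d_2 = (A=53/128, B=75/128)
  d_3[A] = 53/128*5/8 + 75/128*1/4 = 415/1024
  d_3[B] = 53/128*3/8 + 75/128*3/4 = 609/1024
d_3 = (A=415/1024, B=609/1024)
  d_4[A] = 415/1024*5/8 + 609/1024*1/4 = 3293/8192
  d_4[B] = 415/1024*3/8 + 609/1024*3/4 = 4899/8192
d_4 = (A=3293/8192, B=4899/8192)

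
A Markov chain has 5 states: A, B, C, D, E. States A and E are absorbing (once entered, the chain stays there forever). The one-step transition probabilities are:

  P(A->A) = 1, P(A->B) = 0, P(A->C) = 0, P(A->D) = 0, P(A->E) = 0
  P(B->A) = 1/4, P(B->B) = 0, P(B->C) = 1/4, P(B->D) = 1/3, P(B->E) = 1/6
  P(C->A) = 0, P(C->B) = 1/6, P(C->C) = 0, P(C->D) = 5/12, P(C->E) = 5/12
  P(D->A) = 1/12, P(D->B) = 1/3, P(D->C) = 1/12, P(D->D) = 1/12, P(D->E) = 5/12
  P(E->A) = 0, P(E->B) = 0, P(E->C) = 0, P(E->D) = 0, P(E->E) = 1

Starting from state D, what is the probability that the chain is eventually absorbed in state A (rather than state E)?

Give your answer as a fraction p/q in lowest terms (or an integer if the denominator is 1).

Answer: 144/599

Derivation:
Let a_i = P(absorbed in A | start in state i).
Boundary conditions: a_A = 1, a_E = 0.
For each transient state i, a_i = sum_j P(i->j) * a_j:
  a_B = 1/4*a_A + 0*a_B + 1/4*a_C + 1/3*a_D + 1/6*a_E
  a_C = 0*a_A + 1/6*a_B + 0*a_C + 5/12*a_D + 5/12*a_E
  a_D = 1/12*a_A + 1/3*a_B + 1/12*a_C + 1/12*a_D + 5/12*a_E

Substituting a_A = 1 and a_E = 0, rearrange to (I - Q) a = r where r[i] = P(i -> A):
  [1, -1/4, -1/3] . (a_B, a_C, a_D) = 1/4
  [-1/6, 1, -5/12] . (a_B, a_C, a_D) = 0
  [-1/3, -1/12, 11/12] . (a_B, a_C, a_D) = 1/12

Solving yields:
  a_B = 222/599
  a_C = 97/599
  a_D = 144/599

Starting state is D, so the absorption probability is a_D = 144/599.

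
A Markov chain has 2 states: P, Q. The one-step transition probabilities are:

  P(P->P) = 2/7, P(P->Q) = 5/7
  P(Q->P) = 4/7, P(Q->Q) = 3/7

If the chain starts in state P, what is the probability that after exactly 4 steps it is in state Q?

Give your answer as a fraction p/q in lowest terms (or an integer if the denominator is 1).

Computing P^4 by repeated multiplication:
P^1 =
  P: [2/7, 5/7]
  Q: [4/7, 3/7]
P^2 =
  P: [24/49, 25/49]
  Q: [20/49, 29/49]
P^3 =
  P: [148/343, 195/343]
  Q: [156/343, 187/343]
P^4 =
  P: [1076/2401, 1325/2401]
  Q: [1060/2401, 1341/2401]

(P^4)[P -> Q] = 1325/2401

Answer: 1325/2401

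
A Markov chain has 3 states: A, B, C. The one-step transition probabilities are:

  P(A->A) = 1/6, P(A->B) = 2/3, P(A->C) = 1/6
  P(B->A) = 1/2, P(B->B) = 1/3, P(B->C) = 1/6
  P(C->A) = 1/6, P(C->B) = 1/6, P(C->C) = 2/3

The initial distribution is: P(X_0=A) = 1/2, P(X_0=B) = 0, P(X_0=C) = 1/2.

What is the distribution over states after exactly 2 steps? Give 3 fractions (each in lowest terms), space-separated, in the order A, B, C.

Propagating the distribution step by step (d_{t+1} = d_t * P):
d_0 = (A=1/2, B=0, C=1/2)
  d_1[A] = 1/2*1/6 + 0*1/2 + 1/2*1/6 = 1/6
  d_1[B] = 1/2*2/3 + 0*1/3 + 1/2*1/6 = 5/12
  d_1[C] = 1/2*1/6 + 0*1/6 + 1/2*2/3 = 5/12
d_1 = (A=1/6, B=5/12, C=5/12)
  d_2[A] = 1/6*1/6 + 5/12*1/2 + 5/12*1/6 = 11/36
  d_2[B] = 1/6*2/3 + 5/12*1/3 + 5/12*1/6 = 23/72
  d_2[C] = 1/6*1/6 + 5/12*1/6 + 5/12*2/3 = 3/8
d_2 = (A=11/36, B=23/72, C=3/8)

Answer: 11/36 23/72 3/8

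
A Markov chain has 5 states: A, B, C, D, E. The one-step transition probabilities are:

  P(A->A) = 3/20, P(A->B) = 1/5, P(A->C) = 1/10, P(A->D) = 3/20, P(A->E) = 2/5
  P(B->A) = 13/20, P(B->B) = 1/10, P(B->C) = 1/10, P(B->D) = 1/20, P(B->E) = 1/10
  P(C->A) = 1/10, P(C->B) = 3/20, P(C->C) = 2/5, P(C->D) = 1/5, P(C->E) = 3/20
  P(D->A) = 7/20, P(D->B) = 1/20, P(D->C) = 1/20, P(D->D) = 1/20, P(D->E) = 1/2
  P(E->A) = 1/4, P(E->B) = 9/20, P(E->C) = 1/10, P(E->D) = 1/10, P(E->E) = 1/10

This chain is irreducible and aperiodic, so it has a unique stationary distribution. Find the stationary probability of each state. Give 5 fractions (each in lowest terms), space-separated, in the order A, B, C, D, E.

Answer: 55055/185188 39839/185188 12487/92594 5185/46297 11145/46297

Derivation:
The stationary distribution satisfies pi = pi * P, i.e.:
  pi_A = 3/20*pi_A + 13/20*pi_B + 1/10*pi_C + 7/20*pi_D + 1/4*pi_E
  pi_B = 1/5*pi_A + 1/10*pi_B + 3/20*pi_C + 1/20*pi_D + 9/20*pi_E
  pi_C = 1/10*pi_A + 1/10*pi_B + 2/5*pi_C + 1/20*pi_D + 1/10*pi_E
  pi_D = 3/20*pi_A + 1/20*pi_B + 1/5*pi_C + 1/20*pi_D + 1/10*pi_E
  pi_E = 2/5*pi_A + 1/10*pi_B + 3/20*pi_C + 1/2*pi_D + 1/10*pi_E
with normalization: pi_A + pi_B + pi_C + pi_D + pi_E = 1.

Using the first 4 balance equations plus normalization, the linear system A*pi = b is:
  [-17/20, 13/20, 1/10, 7/20, 1/4] . pi = 0
  [1/5, -9/10, 3/20, 1/20, 9/20] . pi = 0
  [1/10, 1/10, -3/5, 1/20, 1/10] . pi = 0
  [3/20, 1/20, 1/5, -19/20, 1/10] . pi = 0
  [1, 1, 1, 1, 1] . pi = 1

Solving yields:
  pi_A = 55055/185188
  pi_B = 39839/185188
  pi_C = 12487/92594
  pi_D = 5185/46297
  pi_E = 11145/46297

Verification (pi * P):
  55055/185188*3/20 + 39839/185188*13/20 + 12487/92594*1/10 + 5185/46297*7/20 + 11145/46297*1/4 = 55055/185188 = pi_A  (ok)
  55055/185188*1/5 + 39839/185188*1/10 + 12487/92594*3/20 + 5185/46297*1/20 + 11145/46297*9/20 = 39839/185188 = pi_B  (ok)
  55055/185188*1/10 + 39839/185188*1/10 + 12487/92594*2/5 + 5185/46297*1/20 + 11145/46297*1/10 = 12487/92594 = pi_C  (ok)
  55055/185188*3/20 + 39839/185188*1/20 + 12487/92594*1/5 + 5185/46297*1/20 + 11145/46297*1/10 = 5185/46297 = pi_D  (ok)
  55055/185188*2/5 + 39839/185188*1/10 + 12487/92594*3/20 + 5185/46297*1/2 + 11145/46297*1/10 = 11145/46297 = pi_E  (ok)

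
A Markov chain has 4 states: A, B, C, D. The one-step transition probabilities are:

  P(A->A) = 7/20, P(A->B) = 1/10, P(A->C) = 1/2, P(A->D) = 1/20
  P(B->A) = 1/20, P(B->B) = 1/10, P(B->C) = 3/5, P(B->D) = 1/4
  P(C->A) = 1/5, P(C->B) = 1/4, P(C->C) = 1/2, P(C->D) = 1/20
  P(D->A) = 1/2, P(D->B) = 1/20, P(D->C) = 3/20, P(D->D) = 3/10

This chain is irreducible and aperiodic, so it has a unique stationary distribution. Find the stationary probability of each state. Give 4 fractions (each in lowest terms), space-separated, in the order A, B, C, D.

The stationary distribution satisfies pi = pi * P, i.e.:
  pi_A = 7/20*pi_A + 1/20*pi_B + 1/5*pi_C + 1/2*pi_D
  pi_B = 1/10*pi_A + 1/10*pi_B + 1/4*pi_C + 1/20*pi_D
  pi_C = 1/2*pi_A + 3/5*pi_B + 1/2*pi_C + 3/20*pi_D
  pi_D = 1/20*pi_A + 1/4*pi_B + 1/20*pi_C + 3/10*pi_D
with normalization: pi_A + pi_B + pi_C + pi_D = 1.

Using the first 3 balance equations plus normalization, the linear system A*pi = b is:
  [-13/20, 1/20, 1/5, 1/2] . pi = 0
  [1/10, -9/10, 1/4, 1/20] . pi = 0
  [1/2, 3/5, -1/2, 3/20] . pi = 0
  [1, 1, 1, 1] . pi = 1

Solving yields:
  pi_A = 1489/6074
  pi_B = 1009/6074
  pi_C = 1451/3037
  pi_D = 337/3037

Verification (pi * P):
  1489/6074*7/20 + 1009/6074*1/20 + 1451/3037*1/5 + 337/3037*1/2 = 1489/6074 = pi_A  (ok)
  1489/6074*1/10 + 1009/6074*1/10 + 1451/3037*1/4 + 337/3037*1/20 = 1009/6074 = pi_B  (ok)
  1489/6074*1/2 + 1009/6074*3/5 + 1451/3037*1/2 + 337/3037*3/20 = 1451/3037 = pi_C  (ok)
  1489/6074*1/20 + 1009/6074*1/4 + 1451/3037*1/20 + 337/3037*3/10 = 337/3037 = pi_D  (ok)

Answer: 1489/6074 1009/6074 1451/3037 337/3037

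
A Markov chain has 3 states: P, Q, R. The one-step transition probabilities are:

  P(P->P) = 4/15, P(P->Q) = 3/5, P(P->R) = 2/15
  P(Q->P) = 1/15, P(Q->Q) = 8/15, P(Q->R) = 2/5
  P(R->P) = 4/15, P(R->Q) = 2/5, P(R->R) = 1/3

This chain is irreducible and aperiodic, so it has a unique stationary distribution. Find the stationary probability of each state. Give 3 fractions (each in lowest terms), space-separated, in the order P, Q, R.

The stationary distribution satisfies pi = pi * P, i.e.:
  pi_P = 4/15*pi_P + 1/15*pi_Q + 4/15*pi_R
  pi_Q = 3/5*pi_P + 8/15*pi_Q + 2/5*pi_R
  pi_R = 2/15*pi_P + 2/5*pi_Q + 1/3*pi_R
with normalization: pi_P + pi_Q + pi_R = 1.

Using the first 2 balance equations plus normalization, the linear system A*pi = b is:
  [-11/15, 1/15, 4/15] . pi = 0
  [3/5, -7/15, 2/5] . pi = 0
  [1, 1, 1] . pi = 1

Solving yields:
  pi_P = 1/6
  pi_Q = 1/2
  pi_R = 1/3

Verification (pi * P):
  1/6*4/15 + 1/2*1/15 + 1/3*4/15 = 1/6 = pi_P  (ok)
  1/6*3/5 + 1/2*8/15 + 1/3*2/5 = 1/2 = pi_Q  (ok)
  1/6*2/15 + 1/2*2/5 + 1/3*1/3 = 1/3 = pi_R  (ok)

Answer: 1/6 1/2 1/3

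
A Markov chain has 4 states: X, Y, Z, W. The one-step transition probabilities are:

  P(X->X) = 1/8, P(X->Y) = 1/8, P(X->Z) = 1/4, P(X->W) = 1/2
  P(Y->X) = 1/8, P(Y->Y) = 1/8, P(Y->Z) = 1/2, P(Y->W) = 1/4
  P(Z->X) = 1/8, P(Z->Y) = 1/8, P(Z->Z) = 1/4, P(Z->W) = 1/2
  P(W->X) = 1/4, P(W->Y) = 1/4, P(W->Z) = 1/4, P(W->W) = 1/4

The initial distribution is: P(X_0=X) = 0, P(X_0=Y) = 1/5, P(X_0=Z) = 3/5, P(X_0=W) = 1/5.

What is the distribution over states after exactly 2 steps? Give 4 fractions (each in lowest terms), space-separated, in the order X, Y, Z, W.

Propagating the distribution step by step (d_{t+1} = d_t * P):
d_0 = (X=0, Y=1/5, Z=3/5, W=1/5)
  d_1[X] = 0*1/8 + 1/5*1/8 + 3/5*1/8 + 1/5*1/4 = 3/20
  d_1[Y] = 0*1/8 + 1/5*1/8 + 3/5*1/8 + 1/5*1/4 = 3/20
  d_1[Z] = 0*1/4 + 1/5*1/2 + 3/5*1/4 + 1/5*1/4 = 3/10
  d_1[W] = 0*1/2 + 1/5*1/4 + 3/5*1/2 + 1/5*1/4 = 2/5
d_1 = (X=3/20, Y=3/20, Z=3/10, W=2/5)
  d_2[X] = 3/20*1/8 + 3/20*1/8 + 3/10*1/8 + 2/5*1/4 = 7/40
  d_2[Y] = 3/20*1/8 + 3/20*1/8 + 3/10*1/8 + 2/5*1/4 = 7/40
  d_2[Z] = 3/20*1/4 + 3/20*1/2 + 3/10*1/4 + 2/5*1/4 = 23/80
  d_2[W] = 3/20*1/2 + 3/20*1/4 + 3/10*1/2 + 2/5*1/4 = 29/80
d_2 = (X=7/40, Y=7/40, Z=23/80, W=29/80)

Answer: 7/40 7/40 23/80 29/80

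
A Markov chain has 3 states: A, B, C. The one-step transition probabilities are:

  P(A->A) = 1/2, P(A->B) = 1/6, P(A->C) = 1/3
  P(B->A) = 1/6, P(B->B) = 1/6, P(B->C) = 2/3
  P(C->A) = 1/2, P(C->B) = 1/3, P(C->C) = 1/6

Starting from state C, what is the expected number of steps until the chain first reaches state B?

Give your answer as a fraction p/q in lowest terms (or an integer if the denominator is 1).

Let h_i = expected steps to first reach B from state i.
Boundary: h_B = 0.
First-step equations for the other states:
  h_A = 1 + 1/2*h_A + 1/6*h_B + 1/3*h_C
  h_C = 1 + 1/2*h_A + 1/3*h_B + 1/6*h_C

Substituting h_B = 0 and rearranging gives the linear system (I - Q) h = 1:
  [1/2, -1/3] . (h_A, h_C) = 1
  [-1/2, 5/6] . (h_A, h_C) = 1

Solving yields:
  h_A = 14/3
  h_C = 4

Starting state is C, so the expected hitting time is h_C = 4.

Answer: 4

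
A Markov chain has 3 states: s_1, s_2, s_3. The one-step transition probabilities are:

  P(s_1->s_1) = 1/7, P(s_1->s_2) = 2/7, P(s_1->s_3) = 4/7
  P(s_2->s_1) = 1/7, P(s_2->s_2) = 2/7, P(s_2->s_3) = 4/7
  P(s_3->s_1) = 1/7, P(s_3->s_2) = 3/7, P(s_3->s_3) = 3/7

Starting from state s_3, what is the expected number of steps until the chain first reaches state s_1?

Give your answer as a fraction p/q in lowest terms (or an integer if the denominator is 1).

Let h_i = expected steps to first reach s_1 from state i.
Boundary: h_s_1 = 0.
First-step equations for the other states:
  h_s_2 = 1 + 1/7*h_s_1 + 2/7*h_s_2 + 4/7*h_s_3
  h_s_3 = 1 + 1/7*h_s_1 + 3/7*h_s_2 + 3/7*h_s_3

Substituting h_s_1 = 0 and rearranging gives the linear system (I - Q) h = 1:
  [5/7, -4/7] . (h_s_2, h_s_3) = 1
  [-3/7, 4/7] . (h_s_2, h_s_3) = 1

Solving yields:
  h_s_2 = 7
  h_s_3 = 7

Starting state is s_3, so the expected hitting time is h_s_3 = 7.

Answer: 7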